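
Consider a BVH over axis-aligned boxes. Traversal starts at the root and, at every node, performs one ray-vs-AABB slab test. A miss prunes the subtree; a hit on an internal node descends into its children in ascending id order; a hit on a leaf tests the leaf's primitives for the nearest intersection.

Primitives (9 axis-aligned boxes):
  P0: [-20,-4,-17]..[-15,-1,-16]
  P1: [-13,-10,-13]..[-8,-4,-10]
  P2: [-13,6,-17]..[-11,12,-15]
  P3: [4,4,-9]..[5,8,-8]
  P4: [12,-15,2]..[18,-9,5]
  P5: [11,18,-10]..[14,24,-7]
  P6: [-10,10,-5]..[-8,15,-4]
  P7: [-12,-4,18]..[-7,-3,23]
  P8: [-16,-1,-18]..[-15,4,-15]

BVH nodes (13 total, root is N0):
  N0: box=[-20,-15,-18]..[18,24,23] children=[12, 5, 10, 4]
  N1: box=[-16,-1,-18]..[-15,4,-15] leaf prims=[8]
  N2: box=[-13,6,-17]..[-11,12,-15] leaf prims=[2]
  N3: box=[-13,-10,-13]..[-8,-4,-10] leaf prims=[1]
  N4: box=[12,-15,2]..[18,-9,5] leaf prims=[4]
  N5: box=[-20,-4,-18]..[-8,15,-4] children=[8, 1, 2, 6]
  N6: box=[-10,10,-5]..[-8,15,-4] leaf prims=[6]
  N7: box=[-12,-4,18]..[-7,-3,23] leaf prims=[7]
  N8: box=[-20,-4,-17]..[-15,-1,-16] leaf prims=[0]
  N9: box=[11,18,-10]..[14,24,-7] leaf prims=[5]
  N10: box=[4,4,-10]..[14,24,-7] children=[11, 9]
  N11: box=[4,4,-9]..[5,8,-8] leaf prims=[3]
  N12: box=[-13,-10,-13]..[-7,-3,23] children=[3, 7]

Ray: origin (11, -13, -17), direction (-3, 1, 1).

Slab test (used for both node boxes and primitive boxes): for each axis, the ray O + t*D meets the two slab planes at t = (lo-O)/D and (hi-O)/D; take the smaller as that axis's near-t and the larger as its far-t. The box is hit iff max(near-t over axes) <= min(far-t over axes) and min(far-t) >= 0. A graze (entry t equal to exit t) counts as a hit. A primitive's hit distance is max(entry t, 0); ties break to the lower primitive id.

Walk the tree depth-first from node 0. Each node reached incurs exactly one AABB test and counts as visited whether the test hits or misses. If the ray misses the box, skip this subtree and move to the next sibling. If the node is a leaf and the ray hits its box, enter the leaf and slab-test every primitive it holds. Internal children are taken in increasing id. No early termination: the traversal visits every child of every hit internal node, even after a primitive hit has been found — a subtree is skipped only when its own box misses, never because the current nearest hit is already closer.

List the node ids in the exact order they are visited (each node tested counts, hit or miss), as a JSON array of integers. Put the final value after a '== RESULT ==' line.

Trace the traversal:
N0 x:[-7/3,31/3] y:[-2,37] z:[-1,40] -> hit [-1,31/3], descend [4, 5, 10, 12]
  N4 x:[-7/3,-1/3] y:[-2,4] z:[19,22] -> miss, prune
  N5 x:[19/3,31/3] y:[9,28] z:[-1,13] -> hit [9,31/3], descend [1, 2, 6, 8]
    N1 x:[26/3,9] y:[12,17] z:[-1,2] -> miss, prune
    N2 x:[22/3,8] y:[19,25] z:[0,2] -> miss, prune
    N6 x:[19/3,7] y:[23,28] z:[12,13] -> miss, prune
    N8 x:[26/3,31/3] y:[9,12] z:[0,1] -> miss, prune
  N10 x:[-1,7/3] y:[17,37] z:[7,10] -> miss, prune
  N12 x:[6,8] y:[3,10] z:[4,40] -> hit [6,8], descend [3, 7]
    N3 x:[19/3,8] y:[3,9] z:[4,7] -> hit [19/3,7] leaf, test {P1@t=19/3}
    N7 x:[6,23/3] y:[9,10] z:[35,40] -> miss, prune

Visited [0, 4, 5, 1, 2, 6, 8, 10, 12, 3, 7]. Tests: 11 box, 1 leaf. Nearest: P1.

== RESULT ==
[0, 4, 5, 1, 2, 6, 8, 10, 12, 3, 7]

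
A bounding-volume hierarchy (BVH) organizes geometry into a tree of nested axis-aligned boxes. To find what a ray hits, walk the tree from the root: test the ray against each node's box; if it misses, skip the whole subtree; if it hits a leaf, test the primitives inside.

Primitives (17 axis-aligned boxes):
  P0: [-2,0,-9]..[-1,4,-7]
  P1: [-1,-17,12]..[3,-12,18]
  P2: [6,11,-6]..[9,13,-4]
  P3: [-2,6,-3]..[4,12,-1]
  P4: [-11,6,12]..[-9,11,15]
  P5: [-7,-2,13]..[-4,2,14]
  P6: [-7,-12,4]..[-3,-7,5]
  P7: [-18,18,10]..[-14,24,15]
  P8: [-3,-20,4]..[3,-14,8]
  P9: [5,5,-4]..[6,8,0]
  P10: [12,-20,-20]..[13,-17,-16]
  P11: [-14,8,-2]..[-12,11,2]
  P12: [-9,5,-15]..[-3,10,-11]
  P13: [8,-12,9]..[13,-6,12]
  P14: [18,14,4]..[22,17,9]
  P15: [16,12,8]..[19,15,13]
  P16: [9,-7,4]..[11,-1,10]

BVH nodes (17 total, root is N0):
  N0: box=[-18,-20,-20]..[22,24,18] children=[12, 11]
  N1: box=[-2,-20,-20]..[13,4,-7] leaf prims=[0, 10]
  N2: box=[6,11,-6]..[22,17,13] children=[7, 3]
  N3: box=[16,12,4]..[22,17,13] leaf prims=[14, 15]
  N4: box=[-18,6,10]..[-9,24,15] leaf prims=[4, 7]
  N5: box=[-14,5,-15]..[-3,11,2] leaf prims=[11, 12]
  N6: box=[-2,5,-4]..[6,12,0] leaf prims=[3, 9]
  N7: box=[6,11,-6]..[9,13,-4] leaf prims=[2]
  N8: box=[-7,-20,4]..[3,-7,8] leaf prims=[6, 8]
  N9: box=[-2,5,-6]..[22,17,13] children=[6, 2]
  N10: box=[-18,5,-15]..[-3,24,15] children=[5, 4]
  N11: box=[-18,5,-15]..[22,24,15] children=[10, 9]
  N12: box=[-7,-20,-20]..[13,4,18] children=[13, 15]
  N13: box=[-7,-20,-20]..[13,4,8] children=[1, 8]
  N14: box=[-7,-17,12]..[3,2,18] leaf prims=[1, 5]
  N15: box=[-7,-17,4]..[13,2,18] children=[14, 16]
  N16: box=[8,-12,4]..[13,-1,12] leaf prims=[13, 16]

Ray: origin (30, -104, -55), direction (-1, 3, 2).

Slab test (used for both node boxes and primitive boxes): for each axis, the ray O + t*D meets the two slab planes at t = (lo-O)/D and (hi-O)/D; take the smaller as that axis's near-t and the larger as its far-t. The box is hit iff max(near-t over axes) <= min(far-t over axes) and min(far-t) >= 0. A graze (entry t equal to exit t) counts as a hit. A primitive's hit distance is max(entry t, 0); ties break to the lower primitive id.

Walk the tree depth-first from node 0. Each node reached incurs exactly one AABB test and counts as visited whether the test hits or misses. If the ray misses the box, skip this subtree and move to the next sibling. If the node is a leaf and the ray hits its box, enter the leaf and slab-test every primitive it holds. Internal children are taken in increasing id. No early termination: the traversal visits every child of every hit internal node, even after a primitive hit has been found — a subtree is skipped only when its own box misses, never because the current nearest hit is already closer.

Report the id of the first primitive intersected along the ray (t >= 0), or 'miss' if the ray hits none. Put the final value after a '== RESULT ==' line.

Trace the traversal:
N0 x:[8,48] y:[28,128/3] z:[35/2,73/2] -> hit [28,73/2], descend [11, 12]
  N11 x:[8,48] y:[109/3,128/3] z:[20,35] -> miss, prune
  N12 x:[17,37] y:[28,36] z:[35/2,73/2] -> hit [28,36], descend [13, 15]
    N13 x:[17,37] y:[28,36] z:[35/2,63/2] -> hit [28,63/2], descend [1, 8]
      N1 x:[17,32] y:[28,36] z:[35/2,24] -> miss, prune
      N8 x:[27,37] y:[28,97/3] z:[59/2,63/2] -> hit [59/2,63/2] leaf, test {P6(miss), P8@t=59/2}
    N15 x:[17,37] y:[29,106/3] z:[59/2,73/2] -> hit [59/2,106/3], descend [14, 16]
      N14 x:[27,37] y:[29,106/3] z:[67/2,73/2] -> hit [67/2,106/3] leaf, test {P1(miss), P5@t=34}
      N16 x:[17,22] y:[92/3,103/3] z:[59/2,67/2] -> miss, prune

order=[0, 11, 12, 13, 1, 8, 15, 14, 16]  |boxes|=9  |leaves|=2  hit=P8

== RESULT ==
8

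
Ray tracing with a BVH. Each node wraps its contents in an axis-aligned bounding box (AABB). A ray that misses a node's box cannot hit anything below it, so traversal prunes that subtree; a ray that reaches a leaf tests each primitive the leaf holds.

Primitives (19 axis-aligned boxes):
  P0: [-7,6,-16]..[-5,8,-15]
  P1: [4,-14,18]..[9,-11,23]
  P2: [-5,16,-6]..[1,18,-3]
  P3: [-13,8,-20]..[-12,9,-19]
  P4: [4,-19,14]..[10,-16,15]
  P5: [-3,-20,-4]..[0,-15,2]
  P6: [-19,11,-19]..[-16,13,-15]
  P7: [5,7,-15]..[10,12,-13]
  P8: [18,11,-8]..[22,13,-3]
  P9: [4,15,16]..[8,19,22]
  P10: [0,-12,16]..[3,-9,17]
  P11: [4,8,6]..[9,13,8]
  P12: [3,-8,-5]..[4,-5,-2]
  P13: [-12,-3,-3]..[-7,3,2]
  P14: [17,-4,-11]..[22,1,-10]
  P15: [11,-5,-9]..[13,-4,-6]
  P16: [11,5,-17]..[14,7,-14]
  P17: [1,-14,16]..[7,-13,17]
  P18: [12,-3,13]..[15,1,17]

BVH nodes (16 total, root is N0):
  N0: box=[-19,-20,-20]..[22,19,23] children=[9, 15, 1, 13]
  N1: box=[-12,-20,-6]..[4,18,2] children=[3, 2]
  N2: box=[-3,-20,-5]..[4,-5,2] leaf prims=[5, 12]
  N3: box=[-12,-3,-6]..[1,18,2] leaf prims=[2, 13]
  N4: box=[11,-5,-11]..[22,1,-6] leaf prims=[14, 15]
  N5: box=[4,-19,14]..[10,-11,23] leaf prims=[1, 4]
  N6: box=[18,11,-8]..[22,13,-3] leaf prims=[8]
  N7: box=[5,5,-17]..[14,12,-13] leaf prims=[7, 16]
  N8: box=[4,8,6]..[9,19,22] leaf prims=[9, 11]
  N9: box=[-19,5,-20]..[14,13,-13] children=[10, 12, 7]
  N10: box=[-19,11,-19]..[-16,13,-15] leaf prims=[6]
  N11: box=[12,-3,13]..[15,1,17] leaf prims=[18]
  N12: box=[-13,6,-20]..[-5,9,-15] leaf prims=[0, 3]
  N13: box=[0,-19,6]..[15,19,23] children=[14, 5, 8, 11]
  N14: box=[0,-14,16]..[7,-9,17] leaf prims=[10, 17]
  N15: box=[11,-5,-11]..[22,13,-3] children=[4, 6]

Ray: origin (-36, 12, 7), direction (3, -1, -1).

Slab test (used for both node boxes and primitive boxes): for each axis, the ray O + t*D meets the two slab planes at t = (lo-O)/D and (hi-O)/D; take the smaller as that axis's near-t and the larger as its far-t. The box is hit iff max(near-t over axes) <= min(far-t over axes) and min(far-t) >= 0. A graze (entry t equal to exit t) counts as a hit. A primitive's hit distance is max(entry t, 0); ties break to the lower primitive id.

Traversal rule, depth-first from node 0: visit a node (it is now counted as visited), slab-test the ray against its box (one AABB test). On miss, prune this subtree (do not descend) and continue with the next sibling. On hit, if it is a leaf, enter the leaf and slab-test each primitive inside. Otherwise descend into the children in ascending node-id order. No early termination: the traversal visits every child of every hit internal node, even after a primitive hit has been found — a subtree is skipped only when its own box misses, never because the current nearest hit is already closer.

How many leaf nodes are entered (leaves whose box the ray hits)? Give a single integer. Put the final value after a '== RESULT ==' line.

Walk:
N0 x:[17/3,58/3] y:[-7,32] z:[-16,27] -> hit [17/3,58/3], descend [1, 9, 13, 15]
  N1 x:[8,40/3] y:[-6,32] z:[5,13] -> hit [8,13], descend [2, 3]
    N2 x:[11,40/3] y:[17,32] z:[5,12] -> miss, prune
    N3 x:[8,37/3] y:[-6,15] z:[5,13] -> hit [8,37/3] leaf, test {P2(miss), P13@t=9}
  N9 x:[17/3,50/3] y:[-1,7] z:[20,27] -> miss, prune
  N13 x:[12,17] y:[-7,31] z:[-16,1] -> miss, prune
  N15 x:[47/3,58/3] y:[-1,17] z:[10,18] -> hit [47/3,17], descend [4, 6]
    N4 x:[47/3,58/3] y:[11,17] z:[13,18] -> hit [47/3,17] leaf, test {P14(miss), P15@t=16}
    N6 x:[18,58/3] y:[-1,1] z:[10,15] -> miss, prune

Visited [0, 1, 2, 3, 9, 13, 15, 4, 6]. Tests: 9 box, 2 leaf. Nearest: P13.

== RESULT ==
2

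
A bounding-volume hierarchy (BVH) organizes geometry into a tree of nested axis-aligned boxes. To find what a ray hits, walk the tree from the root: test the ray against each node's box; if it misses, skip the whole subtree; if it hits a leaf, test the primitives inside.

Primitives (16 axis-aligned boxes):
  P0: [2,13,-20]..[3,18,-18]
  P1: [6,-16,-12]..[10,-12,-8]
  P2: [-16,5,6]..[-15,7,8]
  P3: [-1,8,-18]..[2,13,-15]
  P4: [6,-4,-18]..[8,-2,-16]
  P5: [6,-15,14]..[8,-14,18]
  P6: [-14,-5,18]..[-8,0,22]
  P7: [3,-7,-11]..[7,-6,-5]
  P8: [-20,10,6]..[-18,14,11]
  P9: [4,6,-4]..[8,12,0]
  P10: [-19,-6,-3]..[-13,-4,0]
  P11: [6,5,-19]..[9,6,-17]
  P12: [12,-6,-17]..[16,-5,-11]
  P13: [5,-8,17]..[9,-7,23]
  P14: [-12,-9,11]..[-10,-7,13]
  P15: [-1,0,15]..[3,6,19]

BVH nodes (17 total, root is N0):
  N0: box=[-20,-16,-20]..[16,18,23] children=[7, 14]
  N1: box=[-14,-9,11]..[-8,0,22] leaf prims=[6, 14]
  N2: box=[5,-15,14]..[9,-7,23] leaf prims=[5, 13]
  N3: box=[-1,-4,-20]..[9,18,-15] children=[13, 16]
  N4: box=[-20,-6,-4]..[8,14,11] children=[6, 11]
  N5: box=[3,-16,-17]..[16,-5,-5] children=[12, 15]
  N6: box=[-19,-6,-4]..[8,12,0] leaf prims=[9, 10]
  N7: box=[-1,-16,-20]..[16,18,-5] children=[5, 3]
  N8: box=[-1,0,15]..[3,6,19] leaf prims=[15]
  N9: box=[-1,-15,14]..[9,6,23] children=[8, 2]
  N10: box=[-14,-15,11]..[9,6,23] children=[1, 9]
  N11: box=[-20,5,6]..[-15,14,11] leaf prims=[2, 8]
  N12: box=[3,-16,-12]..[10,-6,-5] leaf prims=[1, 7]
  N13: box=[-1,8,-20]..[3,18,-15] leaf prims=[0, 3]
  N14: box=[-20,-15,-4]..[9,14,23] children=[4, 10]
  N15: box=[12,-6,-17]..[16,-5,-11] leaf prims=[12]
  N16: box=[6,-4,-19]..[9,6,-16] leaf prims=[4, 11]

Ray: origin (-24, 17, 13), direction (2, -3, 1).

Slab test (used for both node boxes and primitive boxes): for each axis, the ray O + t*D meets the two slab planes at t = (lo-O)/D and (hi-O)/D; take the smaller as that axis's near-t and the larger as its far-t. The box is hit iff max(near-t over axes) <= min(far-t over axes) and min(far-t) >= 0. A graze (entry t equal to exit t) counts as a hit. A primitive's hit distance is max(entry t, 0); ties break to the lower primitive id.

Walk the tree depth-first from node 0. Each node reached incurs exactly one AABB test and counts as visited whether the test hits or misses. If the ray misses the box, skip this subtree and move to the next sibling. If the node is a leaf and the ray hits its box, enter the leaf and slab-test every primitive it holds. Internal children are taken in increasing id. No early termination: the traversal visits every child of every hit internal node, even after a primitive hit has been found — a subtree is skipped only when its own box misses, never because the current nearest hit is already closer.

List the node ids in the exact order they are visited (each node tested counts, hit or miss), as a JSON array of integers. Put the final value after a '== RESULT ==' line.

Trace the traversal:
N0 x:[2,20] y:[-1/3,11] z:[-33,10] -> hit [2,10], descend [7, 14]
  N7 x:[23/2,20] y:[-1/3,11] z:[-33,-18] -> miss, prune
  N14 x:[2,33/2] y:[1,32/3] z:[-17,10] -> hit [2,10], descend [4, 10]
    N4 x:[2,16] y:[1,23/3] z:[-17,-2] -> miss, prune
    N10 x:[5,33/2] y:[11/3,32/3] z:[-2,10] -> hit [5,10], descend [1, 9]
      N1 x:[5,8] y:[17/3,26/3] z:[-2,9] -> hit [17/3,8] leaf, test {P6@t=17/3, P14(miss)}
      N9 x:[23/2,33/2] y:[11/3,32/3] z:[1,10] -> miss, prune

Summary -> nodes [0, 7, 14, 4, 10, 1, 9]; box-tests=7; leaf-entries=1; first=P6

== RESULT ==
[0, 7, 14, 4, 10, 1, 9]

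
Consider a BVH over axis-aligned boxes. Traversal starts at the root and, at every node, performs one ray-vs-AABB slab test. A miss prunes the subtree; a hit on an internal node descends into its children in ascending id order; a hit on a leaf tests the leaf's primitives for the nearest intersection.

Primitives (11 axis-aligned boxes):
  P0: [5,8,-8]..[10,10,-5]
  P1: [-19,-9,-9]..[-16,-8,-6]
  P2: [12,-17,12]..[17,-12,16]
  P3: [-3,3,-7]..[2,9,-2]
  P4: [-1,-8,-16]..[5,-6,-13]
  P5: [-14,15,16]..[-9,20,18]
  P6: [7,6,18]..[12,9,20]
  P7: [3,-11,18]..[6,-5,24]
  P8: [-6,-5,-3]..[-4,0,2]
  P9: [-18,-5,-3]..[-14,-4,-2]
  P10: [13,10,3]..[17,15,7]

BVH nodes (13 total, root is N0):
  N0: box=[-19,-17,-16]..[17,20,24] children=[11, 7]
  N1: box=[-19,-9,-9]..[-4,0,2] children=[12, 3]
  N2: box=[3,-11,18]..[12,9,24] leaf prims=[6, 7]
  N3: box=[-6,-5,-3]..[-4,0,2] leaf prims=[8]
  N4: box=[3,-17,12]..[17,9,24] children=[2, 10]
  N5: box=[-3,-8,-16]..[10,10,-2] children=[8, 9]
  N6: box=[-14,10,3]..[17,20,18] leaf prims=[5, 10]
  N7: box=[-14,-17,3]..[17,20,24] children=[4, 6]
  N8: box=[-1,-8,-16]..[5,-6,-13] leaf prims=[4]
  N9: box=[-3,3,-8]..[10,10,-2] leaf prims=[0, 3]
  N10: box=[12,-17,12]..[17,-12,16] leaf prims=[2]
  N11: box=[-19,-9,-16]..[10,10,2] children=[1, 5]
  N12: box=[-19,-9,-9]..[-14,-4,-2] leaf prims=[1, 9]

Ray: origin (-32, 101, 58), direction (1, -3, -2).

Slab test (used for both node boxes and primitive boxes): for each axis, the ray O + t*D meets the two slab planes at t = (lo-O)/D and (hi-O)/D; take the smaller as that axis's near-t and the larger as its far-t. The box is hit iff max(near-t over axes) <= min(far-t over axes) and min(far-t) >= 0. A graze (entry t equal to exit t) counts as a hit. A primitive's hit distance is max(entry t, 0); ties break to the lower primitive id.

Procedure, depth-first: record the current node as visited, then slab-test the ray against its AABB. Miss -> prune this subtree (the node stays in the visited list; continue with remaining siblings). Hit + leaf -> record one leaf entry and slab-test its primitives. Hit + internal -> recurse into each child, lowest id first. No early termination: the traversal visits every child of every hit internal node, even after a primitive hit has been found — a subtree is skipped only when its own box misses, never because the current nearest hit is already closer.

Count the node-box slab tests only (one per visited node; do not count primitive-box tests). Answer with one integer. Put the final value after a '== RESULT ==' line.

Traverse from the root:
N0 x:[13,49] y:[27,118/3] z:[17,37] -> hit [27,37], descend [7, 11]
  N7 x:[18,49] y:[27,118/3] z:[17,55/2] -> hit [27,55/2], descend [4, 6]
    N4 x:[35,49] y:[92/3,118/3] z:[17,23] -> miss, prune
    N6 x:[18,49] y:[27,91/3] z:[20,55/2] -> hit [27,55/2] leaf, test {P5(miss), P10(miss)}
  N11 x:[13,42] y:[91/3,110/3] z:[28,37] -> hit [91/3,110/3], descend [1, 5]
    N1 x:[13,28] y:[101/3,110/3] z:[28,67/2] -> miss, prune
    N5 x:[29,42] y:[91/3,109/3] z:[30,37] -> hit [91/3,109/3], descend [8, 9]
      N8 x:[31,37] y:[107/3,109/3] z:[71/2,37] -> hit [107/3,109/3] leaf, test {P4@t=107/3}
      N9 x:[29,42] y:[91/3,98/3] z:[30,33] -> hit [91/3,98/3] leaf, test {P0(miss), P3@t=92/3}

Summary -> nodes [0, 7, 4, 6, 11, 1, 5, 8, 9]; box-tests=9; leaf-entries=3; first=P3

== RESULT ==
9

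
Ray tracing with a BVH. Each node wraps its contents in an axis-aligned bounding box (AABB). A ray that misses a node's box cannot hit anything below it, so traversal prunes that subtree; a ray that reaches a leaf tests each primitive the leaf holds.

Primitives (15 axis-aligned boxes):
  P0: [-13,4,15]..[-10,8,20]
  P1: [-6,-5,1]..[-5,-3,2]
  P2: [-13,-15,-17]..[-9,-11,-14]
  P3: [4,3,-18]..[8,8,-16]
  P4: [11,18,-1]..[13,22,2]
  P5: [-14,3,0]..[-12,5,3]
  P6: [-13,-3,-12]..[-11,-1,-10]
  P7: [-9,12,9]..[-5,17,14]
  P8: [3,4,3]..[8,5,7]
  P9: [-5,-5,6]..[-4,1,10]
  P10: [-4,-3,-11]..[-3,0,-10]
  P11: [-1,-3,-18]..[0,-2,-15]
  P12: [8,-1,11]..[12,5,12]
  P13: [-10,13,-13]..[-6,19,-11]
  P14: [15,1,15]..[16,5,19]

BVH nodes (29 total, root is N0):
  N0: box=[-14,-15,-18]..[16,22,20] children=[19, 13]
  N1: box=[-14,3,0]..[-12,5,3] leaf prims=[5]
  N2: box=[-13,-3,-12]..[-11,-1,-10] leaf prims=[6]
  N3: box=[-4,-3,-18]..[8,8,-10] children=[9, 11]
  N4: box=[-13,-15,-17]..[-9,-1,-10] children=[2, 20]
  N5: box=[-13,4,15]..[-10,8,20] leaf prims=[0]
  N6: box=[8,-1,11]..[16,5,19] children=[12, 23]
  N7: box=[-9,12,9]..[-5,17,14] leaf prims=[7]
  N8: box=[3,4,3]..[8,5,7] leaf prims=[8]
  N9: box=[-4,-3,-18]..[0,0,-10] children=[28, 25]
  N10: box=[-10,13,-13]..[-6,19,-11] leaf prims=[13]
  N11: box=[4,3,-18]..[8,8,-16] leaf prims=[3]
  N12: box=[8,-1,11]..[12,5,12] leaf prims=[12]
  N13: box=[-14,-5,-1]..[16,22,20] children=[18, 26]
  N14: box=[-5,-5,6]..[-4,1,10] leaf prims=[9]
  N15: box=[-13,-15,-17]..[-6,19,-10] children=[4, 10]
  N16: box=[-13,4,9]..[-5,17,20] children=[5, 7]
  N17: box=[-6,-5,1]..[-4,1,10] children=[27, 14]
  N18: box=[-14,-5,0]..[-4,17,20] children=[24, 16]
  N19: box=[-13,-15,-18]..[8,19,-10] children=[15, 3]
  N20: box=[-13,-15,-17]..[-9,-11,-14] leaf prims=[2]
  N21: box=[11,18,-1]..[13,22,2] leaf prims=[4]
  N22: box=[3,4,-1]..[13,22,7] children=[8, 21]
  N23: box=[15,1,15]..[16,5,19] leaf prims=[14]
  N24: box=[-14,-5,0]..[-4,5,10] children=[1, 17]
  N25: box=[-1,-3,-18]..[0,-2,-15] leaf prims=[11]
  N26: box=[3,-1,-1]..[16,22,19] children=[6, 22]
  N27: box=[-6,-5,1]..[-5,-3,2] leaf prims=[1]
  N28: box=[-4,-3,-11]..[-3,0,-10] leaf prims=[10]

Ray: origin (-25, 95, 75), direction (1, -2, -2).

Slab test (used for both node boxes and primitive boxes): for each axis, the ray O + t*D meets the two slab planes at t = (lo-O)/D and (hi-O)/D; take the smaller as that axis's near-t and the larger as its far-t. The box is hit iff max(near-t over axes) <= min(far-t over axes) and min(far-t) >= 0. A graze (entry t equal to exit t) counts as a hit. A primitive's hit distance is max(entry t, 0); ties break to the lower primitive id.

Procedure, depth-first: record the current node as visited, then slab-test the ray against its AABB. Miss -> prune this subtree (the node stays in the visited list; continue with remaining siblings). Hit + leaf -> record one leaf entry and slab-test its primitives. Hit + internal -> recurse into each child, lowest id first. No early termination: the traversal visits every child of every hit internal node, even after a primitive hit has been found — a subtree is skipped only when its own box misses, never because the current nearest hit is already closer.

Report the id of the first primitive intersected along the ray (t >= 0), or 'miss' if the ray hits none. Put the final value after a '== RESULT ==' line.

Trace the traversal:
N0 x:[11,41] y:[73/2,55] z:[55/2,93/2] -> hit [73/2,41], descend [13, 19]
  N13 x:[11,41] y:[73/2,50] z:[55/2,38] -> hit [73/2,38], descend [18, 26]
    N18 x:[11,21] y:[39,50] z:[55/2,75/2] -> miss, prune
    N26 x:[28,41] y:[73/2,48] z:[28,38] -> hit [73/2,38], descend [6, 22]
      N6 x:[33,41] y:[45,48] z:[28,32] -> miss, prune
      N22 x:[28,38] y:[73/2,91/2] z:[34,38] -> hit [73/2,38], descend [8, 21]
        N8 x:[28,33] y:[45,91/2] z:[34,36] -> miss, prune
        N21 x:[36,38] y:[73/2,77/2] z:[73/2,38] -> hit [73/2,38] leaf, test {P4@t=73/2}
  N19 x:[12,33] y:[38,55] z:[85/2,93/2] -> miss, prune

Summary -> nodes [0, 13, 18, 26, 6, 22, 8, 21, 19]; box-tests=9; leaf-entries=1; first=P4

== RESULT ==
4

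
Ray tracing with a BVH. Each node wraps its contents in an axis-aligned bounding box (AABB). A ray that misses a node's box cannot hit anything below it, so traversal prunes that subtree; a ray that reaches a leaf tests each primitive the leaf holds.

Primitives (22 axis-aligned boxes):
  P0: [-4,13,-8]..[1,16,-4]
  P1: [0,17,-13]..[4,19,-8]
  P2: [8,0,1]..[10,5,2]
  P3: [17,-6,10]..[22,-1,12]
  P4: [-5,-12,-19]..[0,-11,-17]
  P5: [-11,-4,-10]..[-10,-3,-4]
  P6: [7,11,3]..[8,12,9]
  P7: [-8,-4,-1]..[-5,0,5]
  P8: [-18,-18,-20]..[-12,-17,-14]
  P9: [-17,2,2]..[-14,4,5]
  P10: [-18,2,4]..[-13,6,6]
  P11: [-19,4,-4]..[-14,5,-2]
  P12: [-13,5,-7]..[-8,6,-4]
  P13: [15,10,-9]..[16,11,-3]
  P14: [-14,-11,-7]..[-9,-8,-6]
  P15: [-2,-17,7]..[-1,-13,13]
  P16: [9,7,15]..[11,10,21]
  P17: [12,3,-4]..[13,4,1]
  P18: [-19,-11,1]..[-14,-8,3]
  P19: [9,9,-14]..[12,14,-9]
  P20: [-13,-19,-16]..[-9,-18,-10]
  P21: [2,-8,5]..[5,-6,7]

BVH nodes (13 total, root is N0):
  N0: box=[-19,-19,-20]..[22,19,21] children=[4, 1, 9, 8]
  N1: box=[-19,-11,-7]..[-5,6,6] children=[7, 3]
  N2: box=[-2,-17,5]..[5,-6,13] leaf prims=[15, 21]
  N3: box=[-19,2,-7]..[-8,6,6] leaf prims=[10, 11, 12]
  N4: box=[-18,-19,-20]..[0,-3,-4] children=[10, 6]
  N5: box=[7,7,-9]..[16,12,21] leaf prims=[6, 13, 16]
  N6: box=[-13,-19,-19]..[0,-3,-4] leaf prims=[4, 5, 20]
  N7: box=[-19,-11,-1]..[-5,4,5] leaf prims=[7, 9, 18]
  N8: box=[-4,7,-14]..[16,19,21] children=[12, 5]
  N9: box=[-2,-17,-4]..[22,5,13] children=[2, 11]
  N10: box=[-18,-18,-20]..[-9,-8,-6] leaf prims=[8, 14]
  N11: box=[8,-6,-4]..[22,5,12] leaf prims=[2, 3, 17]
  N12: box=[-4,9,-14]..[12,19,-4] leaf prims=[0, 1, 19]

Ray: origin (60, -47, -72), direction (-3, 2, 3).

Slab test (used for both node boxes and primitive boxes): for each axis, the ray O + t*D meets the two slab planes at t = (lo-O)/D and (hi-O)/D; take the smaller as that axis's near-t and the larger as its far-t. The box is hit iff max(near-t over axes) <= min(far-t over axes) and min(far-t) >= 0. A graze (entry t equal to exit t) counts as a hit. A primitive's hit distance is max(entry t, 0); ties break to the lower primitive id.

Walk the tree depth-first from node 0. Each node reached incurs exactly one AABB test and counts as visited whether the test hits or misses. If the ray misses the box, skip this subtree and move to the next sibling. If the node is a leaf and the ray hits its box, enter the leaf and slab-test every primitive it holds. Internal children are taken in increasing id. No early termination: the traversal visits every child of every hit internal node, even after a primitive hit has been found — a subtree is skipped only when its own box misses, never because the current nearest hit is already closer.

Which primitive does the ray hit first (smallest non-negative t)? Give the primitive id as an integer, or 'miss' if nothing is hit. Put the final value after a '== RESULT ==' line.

Traverse from the root:
N0 x:[38/3,79/3] y:[14,33] z:[52/3,31] -> hit [52/3,79/3], descend [1, 4, 8, 9]
  N1 x:[65/3,79/3] y:[18,53/2] z:[65/3,26] -> hit [65/3,26], descend [3, 7]
    N3 x:[68/3,79/3] y:[49/2,53/2] z:[65/3,26] -> hit [49/2,26] leaf, test {P10@t=76/3, P11(miss), P12(miss)}
    N7 x:[65/3,79/3] y:[18,51/2] z:[71/3,77/3] -> hit [71/3,51/2] leaf, test {P7(miss), P9@t=74/3, P18(miss)}
  N4 x:[20,26] y:[14,22] z:[52/3,68/3] -> hit [20,22], descend [6, 10]
    N6 x:[20,73/3] y:[14,22] z:[53/3,68/3] -> hit [20,22] leaf, test {P4(miss), P5(miss), P20(miss)}
    N10 x:[23,26] y:[29/2,39/2] z:[52/3,22] -> miss, prune
  N8 x:[44/3,64/3] y:[27,33] z:[58/3,31] -> miss, prune
  N9 x:[38/3,62/3] y:[15,26] z:[68/3,85/3] -> miss, prune

Visited [0, 1, 3, 7, 4, 6, 10, 8, 9]. Tests: 9 box, 3 leaf. Nearest: P9.

== RESULT ==
9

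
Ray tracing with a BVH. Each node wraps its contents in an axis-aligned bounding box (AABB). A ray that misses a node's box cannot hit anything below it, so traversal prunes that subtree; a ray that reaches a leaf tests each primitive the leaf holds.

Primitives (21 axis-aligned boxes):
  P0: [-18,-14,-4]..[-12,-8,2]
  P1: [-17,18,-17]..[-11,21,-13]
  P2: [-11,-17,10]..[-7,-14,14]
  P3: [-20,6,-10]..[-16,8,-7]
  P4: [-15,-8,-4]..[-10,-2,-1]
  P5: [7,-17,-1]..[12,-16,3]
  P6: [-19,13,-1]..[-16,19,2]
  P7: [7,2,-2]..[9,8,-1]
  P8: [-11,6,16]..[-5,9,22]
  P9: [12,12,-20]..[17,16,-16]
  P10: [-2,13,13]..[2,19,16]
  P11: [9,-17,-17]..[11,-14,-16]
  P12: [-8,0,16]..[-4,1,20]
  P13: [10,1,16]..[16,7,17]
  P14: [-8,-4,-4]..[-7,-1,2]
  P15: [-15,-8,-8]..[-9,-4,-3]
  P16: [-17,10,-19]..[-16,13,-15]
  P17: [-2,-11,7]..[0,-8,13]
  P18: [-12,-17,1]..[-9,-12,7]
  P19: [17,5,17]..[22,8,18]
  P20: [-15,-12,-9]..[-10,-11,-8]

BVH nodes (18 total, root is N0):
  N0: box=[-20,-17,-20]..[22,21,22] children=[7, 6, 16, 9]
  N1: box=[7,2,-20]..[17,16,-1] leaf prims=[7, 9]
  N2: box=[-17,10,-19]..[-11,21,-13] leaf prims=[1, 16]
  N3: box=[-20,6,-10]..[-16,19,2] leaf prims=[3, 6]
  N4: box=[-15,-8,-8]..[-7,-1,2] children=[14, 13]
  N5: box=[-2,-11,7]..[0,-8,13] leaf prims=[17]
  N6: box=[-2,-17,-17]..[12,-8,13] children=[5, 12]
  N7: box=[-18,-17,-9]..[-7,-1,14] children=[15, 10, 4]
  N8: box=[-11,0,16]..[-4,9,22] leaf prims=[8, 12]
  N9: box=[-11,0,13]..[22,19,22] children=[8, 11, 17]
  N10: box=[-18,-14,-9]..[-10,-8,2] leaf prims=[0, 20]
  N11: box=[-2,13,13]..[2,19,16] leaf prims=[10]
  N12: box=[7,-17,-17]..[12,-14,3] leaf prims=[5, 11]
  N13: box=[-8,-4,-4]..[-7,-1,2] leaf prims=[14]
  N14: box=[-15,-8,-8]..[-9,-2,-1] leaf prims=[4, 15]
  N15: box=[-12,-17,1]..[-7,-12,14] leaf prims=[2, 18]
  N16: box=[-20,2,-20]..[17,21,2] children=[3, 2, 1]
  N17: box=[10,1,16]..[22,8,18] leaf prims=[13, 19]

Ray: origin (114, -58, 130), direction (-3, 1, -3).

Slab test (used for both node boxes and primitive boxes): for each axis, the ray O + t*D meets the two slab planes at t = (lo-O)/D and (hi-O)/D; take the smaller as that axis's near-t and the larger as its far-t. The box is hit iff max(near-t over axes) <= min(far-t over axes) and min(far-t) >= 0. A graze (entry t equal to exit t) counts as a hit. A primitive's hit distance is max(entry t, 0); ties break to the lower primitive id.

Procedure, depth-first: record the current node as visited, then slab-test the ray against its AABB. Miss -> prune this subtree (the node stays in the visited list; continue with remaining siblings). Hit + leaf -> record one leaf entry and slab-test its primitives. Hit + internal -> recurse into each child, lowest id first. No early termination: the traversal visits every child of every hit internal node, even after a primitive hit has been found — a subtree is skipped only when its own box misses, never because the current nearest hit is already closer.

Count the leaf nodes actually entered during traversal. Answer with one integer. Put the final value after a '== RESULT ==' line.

Traverse from the root:
N0 x:[92/3,134/3] y:[41,79] z:[36,50] -> hit [41,134/3], descend [6, 7, 9, 16]
  N6 x:[34,116/3] y:[41,50] z:[39,49] -> miss, prune
  N7 x:[121/3,44] y:[41,57] z:[116/3,139/3] -> hit [41,44], descend [4, 10, 15]
    N4 x:[121/3,43] y:[50,57] z:[128/3,46] -> miss, prune
    N10 x:[124/3,44] y:[44,50] z:[128/3,139/3] -> hit [44,44] leaf, test {P0@t=44, P20(miss)}
    N15 x:[121/3,42] y:[41,46] z:[116/3,43] -> hit [41,42] leaf, test {P2(miss), P18@t=41}
  N9 x:[92/3,125/3] y:[58,77] z:[36,39] -> miss, prune
  N16 x:[97/3,134/3] y:[60,79] z:[128/3,50] -> miss, prune

order=[0, 6, 7, 4, 10, 15, 9, 16]  |boxes|=8  |leaves|=2  hit=P18

== RESULT ==
2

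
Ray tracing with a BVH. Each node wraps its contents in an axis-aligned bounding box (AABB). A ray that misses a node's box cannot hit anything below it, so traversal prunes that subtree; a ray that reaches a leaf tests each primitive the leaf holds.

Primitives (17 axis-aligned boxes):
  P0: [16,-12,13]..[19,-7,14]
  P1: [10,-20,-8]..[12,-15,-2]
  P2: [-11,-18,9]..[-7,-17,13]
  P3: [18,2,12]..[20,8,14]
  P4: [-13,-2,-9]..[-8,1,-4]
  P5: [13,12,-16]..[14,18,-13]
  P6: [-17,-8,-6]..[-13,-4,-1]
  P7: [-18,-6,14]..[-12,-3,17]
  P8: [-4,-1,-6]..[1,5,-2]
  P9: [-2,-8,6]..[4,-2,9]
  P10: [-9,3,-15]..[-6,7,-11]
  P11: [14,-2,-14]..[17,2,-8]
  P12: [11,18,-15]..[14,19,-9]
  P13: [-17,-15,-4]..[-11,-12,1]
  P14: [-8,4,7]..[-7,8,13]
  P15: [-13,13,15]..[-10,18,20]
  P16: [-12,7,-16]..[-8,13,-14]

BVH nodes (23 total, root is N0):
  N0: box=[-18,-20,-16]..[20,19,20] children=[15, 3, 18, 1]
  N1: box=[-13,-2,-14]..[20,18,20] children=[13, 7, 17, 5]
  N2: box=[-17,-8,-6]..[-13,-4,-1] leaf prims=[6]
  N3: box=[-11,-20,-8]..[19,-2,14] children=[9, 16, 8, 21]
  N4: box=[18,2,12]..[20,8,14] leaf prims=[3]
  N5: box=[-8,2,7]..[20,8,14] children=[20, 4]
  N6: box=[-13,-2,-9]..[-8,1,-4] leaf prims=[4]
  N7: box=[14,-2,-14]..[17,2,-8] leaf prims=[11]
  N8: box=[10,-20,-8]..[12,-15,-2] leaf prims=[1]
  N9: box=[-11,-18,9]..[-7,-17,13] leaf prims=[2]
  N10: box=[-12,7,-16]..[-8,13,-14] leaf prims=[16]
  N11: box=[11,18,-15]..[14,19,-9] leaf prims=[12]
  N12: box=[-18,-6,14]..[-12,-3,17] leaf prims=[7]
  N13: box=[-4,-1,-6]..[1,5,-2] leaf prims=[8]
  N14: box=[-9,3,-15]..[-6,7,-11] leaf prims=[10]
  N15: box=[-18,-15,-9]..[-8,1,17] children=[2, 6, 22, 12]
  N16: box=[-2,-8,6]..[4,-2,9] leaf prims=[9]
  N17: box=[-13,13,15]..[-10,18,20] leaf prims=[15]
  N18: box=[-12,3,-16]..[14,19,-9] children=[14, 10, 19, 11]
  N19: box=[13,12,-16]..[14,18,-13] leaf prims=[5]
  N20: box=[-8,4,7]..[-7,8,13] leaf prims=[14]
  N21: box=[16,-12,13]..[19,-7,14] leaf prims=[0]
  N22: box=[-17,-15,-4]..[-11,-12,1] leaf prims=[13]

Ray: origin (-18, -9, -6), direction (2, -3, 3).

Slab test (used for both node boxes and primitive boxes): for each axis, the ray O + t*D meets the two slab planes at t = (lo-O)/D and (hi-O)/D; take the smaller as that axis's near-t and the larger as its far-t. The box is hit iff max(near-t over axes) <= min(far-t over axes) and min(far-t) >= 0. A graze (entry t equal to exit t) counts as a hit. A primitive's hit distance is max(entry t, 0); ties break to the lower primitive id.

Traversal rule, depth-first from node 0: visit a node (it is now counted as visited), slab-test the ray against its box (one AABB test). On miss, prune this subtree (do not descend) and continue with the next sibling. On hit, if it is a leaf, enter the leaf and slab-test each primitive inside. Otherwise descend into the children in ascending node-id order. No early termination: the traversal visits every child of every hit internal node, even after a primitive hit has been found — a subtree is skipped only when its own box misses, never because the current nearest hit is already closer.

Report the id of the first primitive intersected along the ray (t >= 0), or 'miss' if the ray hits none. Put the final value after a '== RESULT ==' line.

Traverse from the root:
N0 x:[0,19] y:[-28/3,11/3] z:[-10/3,26/3] -> hit [0,11/3], descend [1, 3, 15, 18]
  N1 x:[5/2,19] y:[-9,-7/3] z:[-8/3,26/3] -> miss, prune
  N3 x:[7/2,37/2] y:[-7/3,11/3] z:[-2/3,20/3] -> hit [7/2,11/3], descend [8, 9, 16, 21]
    N8 x:[14,15] y:[2,11/3] z:[-2/3,4/3] -> miss, prune
    N9 x:[7/2,11/2] y:[8/3,3] z:[5,19/3] -> miss, prune
    N16 x:[8,11] y:[-7/3,-1/3] z:[4,5] -> miss, prune
    N21 x:[17,37/2] y:[-2/3,1] z:[19/3,20/3] -> miss, prune
  N15 x:[0,5] y:[-10/3,2] z:[-1,23/3] -> hit [0,2], descend [2, 6, 12, 22]
    N2 x:[1/2,5/2] y:[-5/3,-1/3] z:[0,5/3] -> miss, prune
    N6 x:[5/2,5] y:[-10/3,-7/3] z:[-1,2/3] -> miss, prune
    N12 x:[0,3] y:[-2,-1] z:[20/3,23/3] -> miss, prune
    N22 x:[1/2,7/2] y:[1,2] z:[2/3,7/3] -> hit [1,2] leaf, test {P13@t=1}
  N18 x:[3,16] y:[-28/3,-4] z:[-10/3,-1] -> miss, prune

order=[0, 1, 3, 8, 9, 16, 21, 15, 2, 6, 12, 22, 18]  |boxes|=13  |leaves|=1  hit=P13

== RESULT ==
13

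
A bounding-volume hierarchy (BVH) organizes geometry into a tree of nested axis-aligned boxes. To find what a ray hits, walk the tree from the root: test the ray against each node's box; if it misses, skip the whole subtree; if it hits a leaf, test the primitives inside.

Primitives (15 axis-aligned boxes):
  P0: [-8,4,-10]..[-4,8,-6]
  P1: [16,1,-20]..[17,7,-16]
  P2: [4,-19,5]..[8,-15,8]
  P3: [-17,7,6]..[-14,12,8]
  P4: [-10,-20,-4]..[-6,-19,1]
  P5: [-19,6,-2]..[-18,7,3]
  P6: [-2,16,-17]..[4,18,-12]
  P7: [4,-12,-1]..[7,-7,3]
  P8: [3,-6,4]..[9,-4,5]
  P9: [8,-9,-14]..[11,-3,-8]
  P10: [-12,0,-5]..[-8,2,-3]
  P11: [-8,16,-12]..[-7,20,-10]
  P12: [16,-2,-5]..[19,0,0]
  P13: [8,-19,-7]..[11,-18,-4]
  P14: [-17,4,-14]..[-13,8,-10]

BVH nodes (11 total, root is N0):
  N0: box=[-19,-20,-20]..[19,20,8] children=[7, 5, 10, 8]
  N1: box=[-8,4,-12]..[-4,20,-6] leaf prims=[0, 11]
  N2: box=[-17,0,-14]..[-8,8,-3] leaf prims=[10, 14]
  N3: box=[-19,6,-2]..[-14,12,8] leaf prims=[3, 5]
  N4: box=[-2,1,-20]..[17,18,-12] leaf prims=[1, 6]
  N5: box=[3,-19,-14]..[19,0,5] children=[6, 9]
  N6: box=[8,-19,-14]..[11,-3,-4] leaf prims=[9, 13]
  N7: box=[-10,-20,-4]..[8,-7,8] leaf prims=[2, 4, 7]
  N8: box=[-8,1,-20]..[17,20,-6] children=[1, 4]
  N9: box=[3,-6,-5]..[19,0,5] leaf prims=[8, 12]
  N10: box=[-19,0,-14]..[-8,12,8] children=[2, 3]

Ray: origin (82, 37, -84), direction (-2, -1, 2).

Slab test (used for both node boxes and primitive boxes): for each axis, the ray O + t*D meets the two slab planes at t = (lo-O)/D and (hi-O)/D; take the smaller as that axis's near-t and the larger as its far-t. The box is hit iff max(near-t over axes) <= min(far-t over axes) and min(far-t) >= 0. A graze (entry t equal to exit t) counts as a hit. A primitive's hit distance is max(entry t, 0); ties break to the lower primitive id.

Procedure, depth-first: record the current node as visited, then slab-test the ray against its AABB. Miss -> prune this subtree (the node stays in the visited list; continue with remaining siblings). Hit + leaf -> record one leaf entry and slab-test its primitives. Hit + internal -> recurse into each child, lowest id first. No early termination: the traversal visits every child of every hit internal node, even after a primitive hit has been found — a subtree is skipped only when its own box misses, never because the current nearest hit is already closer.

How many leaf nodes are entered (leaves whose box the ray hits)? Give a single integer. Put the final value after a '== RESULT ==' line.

Walk:
N0 x:[63/2,101/2] y:[17,57] z:[32,46] -> hit [32,46], descend [5, 7, 8, 10]
  N5 x:[63/2,79/2] y:[37,56] z:[35,89/2] -> hit [37,79/2], descend [6, 9]
    N6 x:[71/2,37] y:[40,56] z:[35,40] -> miss, prune
    N9 x:[63/2,79/2] y:[37,43] z:[79/2,89/2] -> hit [79/2,79/2] leaf, test {P8(miss), P12(miss)}
  N7 x:[37,46] y:[44,57] z:[40,46] -> hit [44,46] leaf, test {P2(miss), P4(miss), P7(miss)}
  N8 x:[65/2,45] y:[17,36] z:[32,39] -> hit [65/2,36], descend [1, 4]
    N1 x:[43,45] y:[17,33] z:[36,39] -> miss, prune
    N4 x:[65/2,42] y:[19,36] z:[32,36] -> hit [65/2,36] leaf, test {P1@t=65/2, P6(miss)}
  N10 x:[45,101/2] y:[25,37] z:[35,46] -> miss, prune

Summary -> nodes [0, 5, 6, 9, 7, 8, 1, 4, 10]; box-tests=9; leaf-entries=3; first=P1

== RESULT ==
3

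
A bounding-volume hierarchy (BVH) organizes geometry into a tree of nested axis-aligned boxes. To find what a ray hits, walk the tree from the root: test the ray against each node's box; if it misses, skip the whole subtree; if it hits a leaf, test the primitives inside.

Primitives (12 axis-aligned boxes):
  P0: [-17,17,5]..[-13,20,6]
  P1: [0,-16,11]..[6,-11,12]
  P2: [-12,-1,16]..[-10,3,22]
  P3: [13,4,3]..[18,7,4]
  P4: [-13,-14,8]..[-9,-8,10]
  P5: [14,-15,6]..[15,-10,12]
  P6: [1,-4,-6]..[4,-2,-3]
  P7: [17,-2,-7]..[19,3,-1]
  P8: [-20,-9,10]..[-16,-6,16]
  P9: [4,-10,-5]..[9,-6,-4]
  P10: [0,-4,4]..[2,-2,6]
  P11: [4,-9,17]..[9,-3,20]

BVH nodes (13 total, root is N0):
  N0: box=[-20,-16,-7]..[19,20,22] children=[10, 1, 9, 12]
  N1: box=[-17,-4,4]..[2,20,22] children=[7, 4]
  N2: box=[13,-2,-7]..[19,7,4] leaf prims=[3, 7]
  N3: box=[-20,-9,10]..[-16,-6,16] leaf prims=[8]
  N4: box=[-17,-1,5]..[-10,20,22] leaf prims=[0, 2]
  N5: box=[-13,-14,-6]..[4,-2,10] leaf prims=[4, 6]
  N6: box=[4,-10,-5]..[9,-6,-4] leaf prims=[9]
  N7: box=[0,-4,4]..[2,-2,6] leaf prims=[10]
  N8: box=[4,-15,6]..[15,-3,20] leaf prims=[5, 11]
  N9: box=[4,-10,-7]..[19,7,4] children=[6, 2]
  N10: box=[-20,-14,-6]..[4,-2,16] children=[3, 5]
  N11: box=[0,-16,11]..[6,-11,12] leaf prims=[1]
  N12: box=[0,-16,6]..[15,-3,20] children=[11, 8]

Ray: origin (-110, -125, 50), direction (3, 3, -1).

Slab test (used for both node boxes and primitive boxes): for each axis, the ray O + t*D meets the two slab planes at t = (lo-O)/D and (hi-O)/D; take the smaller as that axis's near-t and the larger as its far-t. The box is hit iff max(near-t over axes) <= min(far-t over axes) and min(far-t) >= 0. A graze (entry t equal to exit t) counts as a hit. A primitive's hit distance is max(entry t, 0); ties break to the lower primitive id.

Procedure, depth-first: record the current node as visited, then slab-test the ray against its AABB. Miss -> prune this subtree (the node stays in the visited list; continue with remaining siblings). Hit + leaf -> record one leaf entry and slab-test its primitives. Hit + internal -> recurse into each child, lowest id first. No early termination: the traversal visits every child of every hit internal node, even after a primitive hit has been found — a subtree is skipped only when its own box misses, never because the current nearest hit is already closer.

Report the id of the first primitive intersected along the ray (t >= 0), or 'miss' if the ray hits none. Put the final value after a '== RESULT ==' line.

Traverse from the root:
N0 x:[30,43] y:[109/3,145/3] z:[28,57] -> hit [109/3,43], descend [1, 9, 10, 12]
  N1 x:[31,112/3] y:[121/3,145/3] z:[28,46] -> miss, prune
  N9 x:[38,43] y:[115/3,44] z:[46,57] -> miss, prune
  N10 x:[30,38] y:[37,41] z:[34,56] -> hit [37,38], descend [3, 5]
    N3 x:[30,94/3] y:[116/3,119/3] z:[34,40] -> miss, prune
    N5 x:[97/3,38] y:[37,41] z:[40,56] -> miss, prune
  N12 x:[110/3,125/3] y:[109/3,122/3] z:[30,44] -> hit [110/3,122/3], descend [8, 11]
    N8 x:[38,125/3] y:[110/3,122/3] z:[30,44] -> hit [38,122/3] leaf, test {P5(miss), P11(miss)}
    N11 x:[110/3,116/3] y:[109/3,38] z:[38,39] -> hit [38,38] leaf, test {P1@t=38}

Summary -> nodes [0, 1, 9, 10, 3, 5, 12, 8, 11]; box-tests=9; leaf-entries=2; first=P1

== RESULT ==
1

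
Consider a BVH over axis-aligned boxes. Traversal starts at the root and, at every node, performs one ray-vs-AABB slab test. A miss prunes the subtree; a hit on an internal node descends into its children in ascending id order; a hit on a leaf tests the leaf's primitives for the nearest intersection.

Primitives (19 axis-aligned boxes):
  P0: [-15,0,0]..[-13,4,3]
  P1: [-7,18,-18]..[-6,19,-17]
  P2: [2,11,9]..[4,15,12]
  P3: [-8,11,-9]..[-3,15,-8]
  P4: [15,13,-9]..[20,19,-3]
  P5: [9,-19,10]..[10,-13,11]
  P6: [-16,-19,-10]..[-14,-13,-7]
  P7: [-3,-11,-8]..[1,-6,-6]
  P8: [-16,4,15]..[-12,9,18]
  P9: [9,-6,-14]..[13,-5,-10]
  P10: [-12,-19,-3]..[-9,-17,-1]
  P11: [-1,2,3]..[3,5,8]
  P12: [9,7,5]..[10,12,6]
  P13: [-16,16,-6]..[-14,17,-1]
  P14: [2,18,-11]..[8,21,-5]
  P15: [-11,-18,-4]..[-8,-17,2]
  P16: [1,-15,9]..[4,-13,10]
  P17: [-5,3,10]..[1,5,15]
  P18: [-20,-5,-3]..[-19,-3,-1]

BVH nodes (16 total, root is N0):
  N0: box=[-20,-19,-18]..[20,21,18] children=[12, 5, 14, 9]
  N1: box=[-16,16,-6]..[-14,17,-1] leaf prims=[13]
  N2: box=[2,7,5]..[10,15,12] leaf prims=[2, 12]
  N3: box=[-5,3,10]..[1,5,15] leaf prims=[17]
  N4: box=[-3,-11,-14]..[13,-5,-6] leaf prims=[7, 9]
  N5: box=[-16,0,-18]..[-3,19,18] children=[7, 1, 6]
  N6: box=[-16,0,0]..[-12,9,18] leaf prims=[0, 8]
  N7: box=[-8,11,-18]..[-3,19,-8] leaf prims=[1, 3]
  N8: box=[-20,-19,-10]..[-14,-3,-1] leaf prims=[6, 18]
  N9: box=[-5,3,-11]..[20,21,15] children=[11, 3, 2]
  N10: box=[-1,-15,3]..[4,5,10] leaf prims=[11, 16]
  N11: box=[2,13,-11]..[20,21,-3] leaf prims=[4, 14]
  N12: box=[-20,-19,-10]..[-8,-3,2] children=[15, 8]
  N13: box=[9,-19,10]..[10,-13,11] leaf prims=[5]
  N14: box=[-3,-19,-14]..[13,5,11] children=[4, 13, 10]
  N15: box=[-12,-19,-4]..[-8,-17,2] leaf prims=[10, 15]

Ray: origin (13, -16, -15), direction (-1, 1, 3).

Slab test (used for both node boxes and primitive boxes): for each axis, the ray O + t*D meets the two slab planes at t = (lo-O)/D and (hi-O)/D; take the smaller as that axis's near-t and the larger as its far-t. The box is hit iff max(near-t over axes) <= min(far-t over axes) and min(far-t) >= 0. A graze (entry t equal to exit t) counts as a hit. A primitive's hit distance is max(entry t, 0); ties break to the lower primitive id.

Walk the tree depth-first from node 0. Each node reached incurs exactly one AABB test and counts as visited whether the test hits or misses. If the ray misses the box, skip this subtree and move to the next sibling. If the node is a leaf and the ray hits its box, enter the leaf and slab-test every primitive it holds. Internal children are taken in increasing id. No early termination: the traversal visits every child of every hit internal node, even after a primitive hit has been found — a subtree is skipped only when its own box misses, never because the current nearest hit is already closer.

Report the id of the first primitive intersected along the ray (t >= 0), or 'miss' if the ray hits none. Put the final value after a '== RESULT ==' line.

Walk:
N0 x:[-7,33] y:[-3,37] z:[-1,11] -> hit [-1,11], descend [5, 9, 12, 14]
  N5 x:[16,29] y:[16,35] z:[-1,11] -> miss, prune
  N9 x:[-7,18] y:[19,37] z:[4/3,10] -> miss, prune
  N12 x:[21,33] y:[-3,13] z:[5/3,17/3] -> miss, prune
  N14 x:[0,16] y:[-3,21] z:[1/3,26/3] -> hit [1/3,26/3], descend [4, 10, 13]
    N4 x:[0,16] y:[5,11] z:[1/3,3] -> miss, prune
    N10 x:[9,14] y:[1,21] z:[6,25/3] -> miss, prune
    N13 x:[3,4] y:[-3,3] z:[25/3,26/3] -> miss, prune

order=[0, 5, 9, 12, 14, 4, 10, 13]  |boxes|=8  |leaves|=0  hit=miss

== RESULT ==
miss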